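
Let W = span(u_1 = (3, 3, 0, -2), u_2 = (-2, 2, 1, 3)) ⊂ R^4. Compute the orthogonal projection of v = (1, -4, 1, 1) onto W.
proj_W(v) = (-17/20, -61/20, -11/20, -7/20)

Set up U = [u_1 | ... | u_2] ∈ R^(4×2). The projector onto W = col(U) is P = U (U^T U)^(-1) U^T.
Compute U^T U =
  [22, -6]
  [-6, 18],
and U^T v = (-11, -6).
Solve U^T U · c = U^T v for the coefficients: c = (-13/20, -11/20). The projection is proj_W(v) = U c.
Check: (v - proj_W(v)) · u_1 = 0  (should be 0).
Check: (v - proj_W(v)) · u_2 = 0  (should be 0).
Result: proj_W(v) = (-17/20, -61/20, -11/20, -7/20).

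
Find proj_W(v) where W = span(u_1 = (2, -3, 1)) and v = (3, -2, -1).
proj_W(v) = (11/7, -33/14, 11/14)

Set up U = [u_1 | ... | u_1] ∈ R^(3×1). The projector onto W = col(U) is P = U (U^T U)^(-1) U^T.
Compute U^T U =
  [14],
and U^T v = (11).
Solve U^T U · c = U^T v for the coefficients: c = (11/14). The projection is proj_W(v) = U c.
Check: (v - proj_W(v)) · u_1 = 0  (should be 0).
Result: proj_W(v) = (11/7, -33/14, 11/14).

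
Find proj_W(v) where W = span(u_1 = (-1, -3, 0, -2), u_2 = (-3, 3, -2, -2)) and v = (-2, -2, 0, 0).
proj_W(v) = (-32/45, -8/5, -4/45, -56/45)

Set up U = [u_1 | ... | u_2] ∈ R^(4×2). The projector onto W = col(U) is P = U (U^T U)^(-1) U^T.
Compute U^T U =
  [14, -2]
  [-2, 26],
and U^T v = (8, 0).
Solve U^T U · c = U^T v for the coefficients: c = (26/45, 2/45). The projection is proj_W(v) = U c.
Check: (v - proj_W(v)) · u_1 = 0  (should be 0).
Check: (v - proj_W(v)) · u_2 = 0  (should be 0).
Result: proj_W(v) = (-32/45, -8/5, -4/45, -56/45).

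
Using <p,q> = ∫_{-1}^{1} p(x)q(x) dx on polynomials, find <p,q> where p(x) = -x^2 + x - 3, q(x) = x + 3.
<p,q> = -58/3

Expand the product: p(x)·q(x) = -x^3 - 2*x^2 - 9.
∫_{-1}^{1} of each monomial x^k gives [2/(k+1) if k even, 0 if k odd]. Integrating term-by-term (or equivalently evaluating the antiderivative F(x) = -x^4/4 - 2*x^3/3 - 9*x at the endpoints):
  F(1) − F(−1) = -119/12 − (113/12) = -58/3.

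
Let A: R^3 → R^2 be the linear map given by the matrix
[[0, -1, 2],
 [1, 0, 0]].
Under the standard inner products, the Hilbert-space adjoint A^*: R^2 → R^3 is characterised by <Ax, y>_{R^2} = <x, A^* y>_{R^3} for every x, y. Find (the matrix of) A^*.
A^* = A^T =
[[0, 1],
 [-1, 0],
 [2, 0]]

For real matrices with standard dot products, the defining identity <Ax, y> = <x, A^* y> gives (Ax)^T y = x^T (A^*) y, i.e. x^T A^T y = x^T (A^*) y. Since this holds for all x, y, we must have A^* = A^T. Therefore
A^* =
[[0, 1],
 [-1, 0],
 [2, 0]].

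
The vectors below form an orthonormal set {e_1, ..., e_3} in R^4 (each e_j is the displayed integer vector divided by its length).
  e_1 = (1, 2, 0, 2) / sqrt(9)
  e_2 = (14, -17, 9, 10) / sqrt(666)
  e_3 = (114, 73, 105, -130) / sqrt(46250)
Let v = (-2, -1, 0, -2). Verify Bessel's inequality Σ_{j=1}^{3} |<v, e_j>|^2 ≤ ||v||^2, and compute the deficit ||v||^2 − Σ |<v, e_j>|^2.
Σ |<v, e_j>|^2 = 5369/625; ||v||^2 = 9; deficit = 256/625

Write each e_j = u_j / sqrt(<u_j, u_j>) where u_j is the displayed integer vector. Then <v, e_j> = <v, u_j> / sqrt(<u_j, u_j>), so |<v, e_j>|^2 = <v, u_j>^2 / <u_j, u_j>.
Coefficients: <v, e_1> = -8/sqrt(9), <v, e_2> = -31/sqrt(666), <v, e_3> = -41/sqrt(46250).
Square and sum: Σ |<v, e_j>|^2 = 5369/625.
Compute ||v||^2 = v·v = 9.
Deficit = 9 − 5369/625 = 256/625 ≥ 0, confirming Bessel's inequality. (The deficit equals ||v − Σ <v,e_j> e_j||^2, the squared distance from v to span{e_j}.)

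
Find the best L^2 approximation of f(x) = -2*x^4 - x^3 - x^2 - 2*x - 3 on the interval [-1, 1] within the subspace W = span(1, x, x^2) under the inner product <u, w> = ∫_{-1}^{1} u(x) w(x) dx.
g(x) = -19*x^2/7 - 13*x/5 - 99/35

The best approximation g ∈ W is the orthogonal projection of f onto W. Writing g = a_0 + a_1 x + a_2 x^2, the coefficients solve the normal equations G · a = b where
  G_{ij} = <φ_i, φ_j> and b_i = <f, φ_i>, with φ_0 = 1, φ_1 = x, φ_2 = x^2.
G =
  [2, 0, 2/3]
  [0, 2/3, 0]
  [2/3, 0, 2/5],
b = (-112/15, -26/15, -104/35).
Solving gives a_0 = -99/35, a_1 = -13/5, a_2 = -19/7, so
  g(x) = -19*x^2/7 - 13*x/5 - 99/35.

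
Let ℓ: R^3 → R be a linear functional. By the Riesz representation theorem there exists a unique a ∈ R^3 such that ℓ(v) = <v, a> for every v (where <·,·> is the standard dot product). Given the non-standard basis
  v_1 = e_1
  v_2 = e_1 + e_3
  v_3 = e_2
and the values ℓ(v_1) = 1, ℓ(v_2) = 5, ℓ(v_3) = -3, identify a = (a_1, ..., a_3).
a = (1, -3, 4)

Write a = (a_1, ..., a_3) in the standard basis. For each basis vector v_i, ℓ(v_i) = <v_i, a> is a linear equation in the a_j's. Collect the n equations into a matrix system V a = ℓ, where row i of V is v_i (expressed in the standard basis). Since V is invertible (lower-triangular with 1s on the diagonal, up to permutation), solve by back-substitution:
  V =
[[1, 0, 0],
 [1, 0, 1],
 [0, 1, 0]]
  V a = (1, 5, -3)
Solving gives a = (1, -3, 4).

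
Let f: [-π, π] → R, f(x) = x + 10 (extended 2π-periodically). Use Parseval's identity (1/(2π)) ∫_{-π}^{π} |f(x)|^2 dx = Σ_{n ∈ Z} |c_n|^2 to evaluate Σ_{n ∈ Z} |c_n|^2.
Σ |c_n|^2 = π^2/3 + 100

Expand and integrate term by term over [-π, π]:
  ∫ (x)^2 dx = 1·(2π^3/3); ∫ 2·1·(10)·x dx = 0 (odd integrand); ∫ 10^2 dx = 100·2π.
So (1/(2π)) ∫_{-π}^{π} (x + 10)^2 dx = 1π^2/3 + 100 = π^2/3 + 100.
Parseval ⇒ Σ |c_n|^2 = π^2/3 + 100.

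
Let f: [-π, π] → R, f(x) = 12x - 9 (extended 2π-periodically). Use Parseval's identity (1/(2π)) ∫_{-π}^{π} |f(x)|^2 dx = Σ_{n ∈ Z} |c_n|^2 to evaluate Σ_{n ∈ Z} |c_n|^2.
Σ |c_n|^2 = 48π^2 + 81

Expand and integrate term by term over [-π, π]:
  ∫ (12x)^2 dx = 144·(2π^3/3); ∫ 2·12·(-9)·x dx = 0 (odd integrand); ∫ (-9)^2 dx = 81·2π.
So (1/(2π)) ∫_{-π}^{π} (12x - 9)^2 dx = 144π^2/3 + 81 = 48π^2 + 81.
Parseval ⇒ Σ |c_n|^2 = 48π^2 + 81.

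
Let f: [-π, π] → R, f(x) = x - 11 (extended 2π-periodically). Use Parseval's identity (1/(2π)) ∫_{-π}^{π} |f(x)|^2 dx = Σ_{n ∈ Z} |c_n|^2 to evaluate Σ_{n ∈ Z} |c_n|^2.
Σ |c_n|^2 = π^2/3 + 121

Expand and integrate term by term over [-π, π]:
  ∫ (x)^2 dx = 1·(2π^3/3); ∫ 2·1·(-11)·x dx = 0 (odd integrand); ∫ (-11)^2 dx = 121·2π.
So (1/(2π)) ∫_{-π}^{π} (x - 11)^2 dx = 1π^2/3 + 121 = π^2/3 + 121.
Parseval ⇒ Σ |c_n|^2 = π^2/3 + 121.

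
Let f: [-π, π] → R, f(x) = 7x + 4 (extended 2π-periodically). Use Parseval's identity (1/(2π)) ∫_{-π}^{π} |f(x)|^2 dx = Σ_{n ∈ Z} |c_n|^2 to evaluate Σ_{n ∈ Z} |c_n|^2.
Σ |c_n|^2 = 49π^2/3 + 16

Expand and integrate term by term over [-π, π]:
  ∫ (7x)^2 dx = 49·(2π^3/3); ∫ 2·7·(4)·x dx = 0 (odd integrand); ∫ 4^2 dx = 16·2π.
So (1/(2π)) ∫_{-π}^{π} (7x + 4)^2 dx = 49π^2/3 + 16 = 49π^2/3 + 16.
Parseval ⇒ Σ |c_n|^2 = 49π^2/3 + 16.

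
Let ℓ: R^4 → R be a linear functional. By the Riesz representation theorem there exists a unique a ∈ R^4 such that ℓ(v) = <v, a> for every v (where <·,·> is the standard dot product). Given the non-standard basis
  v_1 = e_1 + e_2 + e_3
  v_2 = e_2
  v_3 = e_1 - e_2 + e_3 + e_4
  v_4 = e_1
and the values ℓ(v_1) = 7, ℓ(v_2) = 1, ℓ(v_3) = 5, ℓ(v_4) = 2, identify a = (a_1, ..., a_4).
a = (2, 1, 4, 0)

Write a = (a_1, ..., a_4) in the standard basis. For each basis vector v_i, ℓ(v_i) = <v_i, a> is a linear equation in the a_j's. Collect the n equations into a matrix system V a = ℓ, where row i of V is v_i (expressed in the standard basis). Since V is invertible (lower-triangular with 1s on the diagonal, up to permutation), solve by back-substitution:
  V =
[[1, 1, 1, 0],
 [0, 1, 0, 0],
 [1, -1, 1, 1],
 [1, 0, 0, 0]]
  V a = (7, 1, 5, 2)
Solving gives a = (2, 1, 4, 0).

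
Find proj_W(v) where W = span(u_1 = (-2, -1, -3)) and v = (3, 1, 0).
proj_W(v) = (1, 1/2, 3/2)

Set up U = [u_1 | ... | u_1] ∈ R^(3×1). The projector onto W = col(U) is P = U (U^T U)^(-1) U^T.
Compute U^T U =
  [14],
and U^T v = (-7).
Solve U^T U · c = U^T v for the coefficients: c = (-1/2). The projection is proj_W(v) = U c.
Check: (v - proj_W(v)) · u_1 = 0  (should be 0).
Result: proj_W(v) = (1, 1/2, 3/2).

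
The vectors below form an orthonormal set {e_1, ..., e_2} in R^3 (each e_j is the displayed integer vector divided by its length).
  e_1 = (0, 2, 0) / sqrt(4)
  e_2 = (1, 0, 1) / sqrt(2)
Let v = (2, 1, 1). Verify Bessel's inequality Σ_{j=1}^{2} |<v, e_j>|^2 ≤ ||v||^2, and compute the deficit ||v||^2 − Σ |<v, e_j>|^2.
Σ |<v, e_j>|^2 = 11/2; ||v||^2 = 6; deficit = 1/2

Write each e_j = u_j / sqrt(<u_j, u_j>) where u_j is the displayed integer vector. Then <v, e_j> = <v, u_j> / sqrt(<u_j, u_j>), so |<v, e_j>|^2 = <v, u_j>^2 / <u_j, u_j>.
Coefficients: <v, e_1> = 2/sqrt(4), <v, e_2> = 3/sqrt(2).
Square and sum: Σ |<v, e_j>|^2 = 11/2.
Compute ||v||^2 = v·v = 6.
Deficit = 6 − 11/2 = 1/2 ≥ 0, confirming Bessel's inequality. (The deficit equals ||v − Σ <v,e_j> e_j||^2, the squared distance from v to span{e_j}.)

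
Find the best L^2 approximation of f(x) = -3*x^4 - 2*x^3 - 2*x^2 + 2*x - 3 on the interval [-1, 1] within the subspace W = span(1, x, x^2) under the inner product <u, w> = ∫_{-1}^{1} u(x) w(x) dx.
g(x) = -32*x^2/7 + 4*x/5 - 96/35

The best approximation g ∈ W is the orthogonal projection of f onto W. Writing g = a_0 + a_1 x + a_2 x^2, the coefficients solve the normal equations G · a = b where
  G_{ij} = <φ_i, φ_j> and b_i = <f, φ_i>, with φ_0 = 1, φ_1 = x, φ_2 = x^2.
G =
  [2, 0, 2/3]
  [0, 2/3, 0]
  [2/3, 0, 2/5],
b = (-128/15, 8/15, -128/35).
Solving gives a_0 = -96/35, a_1 = 4/5, a_2 = -32/7, so
  g(x) = -32*x^2/7 + 4*x/5 - 96/35.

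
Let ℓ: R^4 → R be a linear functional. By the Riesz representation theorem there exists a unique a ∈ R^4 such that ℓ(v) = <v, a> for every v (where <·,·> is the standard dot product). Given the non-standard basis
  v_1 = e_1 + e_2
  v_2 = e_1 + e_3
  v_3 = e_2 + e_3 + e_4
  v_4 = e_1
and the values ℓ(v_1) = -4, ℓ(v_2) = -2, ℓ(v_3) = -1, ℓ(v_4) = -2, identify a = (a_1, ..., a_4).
a = (-2, -2, 0, 1)

Write a = (a_1, ..., a_4) in the standard basis. For each basis vector v_i, ℓ(v_i) = <v_i, a> is a linear equation in the a_j's. Collect the n equations into a matrix system V a = ℓ, where row i of V is v_i (expressed in the standard basis). Since V is invertible (lower-triangular with 1s on the diagonal, up to permutation), solve by back-substitution:
  V =
[[1, 1, 0, 0],
 [1, 0, 1, 0],
 [0, 1, 1, 1],
 [1, 0, 0, 0]]
  V a = (-4, -2, -1, -2)
Solving gives a = (-2, -2, 0, 1).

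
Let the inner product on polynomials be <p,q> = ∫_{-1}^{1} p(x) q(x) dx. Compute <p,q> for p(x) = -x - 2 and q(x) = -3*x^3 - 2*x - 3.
<p,q> = 218/15

Expand the product: p(x)·q(x) = 3*x^4 + 6*x^3 + 2*x^2 + 7*x + 6.
∫_{-1}^{1} of each monomial x^k gives [2/(k+1) if k even, 0 if k odd]. Integrating term-by-term (or equivalently evaluating the antiderivative F(x) = 3*x^5/5 + 3*x^4/2 + 2*x^3/3 + 7*x^2/2 + 6*x at the endpoints):
  F(1) − F(−1) = 184/15 − (-34/15) = 218/15.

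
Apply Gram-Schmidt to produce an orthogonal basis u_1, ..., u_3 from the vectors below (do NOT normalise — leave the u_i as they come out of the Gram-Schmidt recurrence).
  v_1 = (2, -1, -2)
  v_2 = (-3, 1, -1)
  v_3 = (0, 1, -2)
Orthogonal basis:
  u_1 = (2, -1, -2)
  u_2 = (-17/9, 4/9, -19/9)
  u_3 = (15/37, 40/37, -5/37)

Apply the Gram-Schmidt recurrence
  u_1 = v_1
  u_i = v_i − Σ_{j<i} ((v_i · u_j) / (u_j · u_j)) · u_j.

Step by step this gives:
  u_1 = (2, -1, -2)
  u_2 = (-17/9, 4/9, -19/9)
  u_3 = (15/37, 40/37, -5/37)

Orthogonality check:
  u_2 · u_1 = 0 (should be 0)
  u_3 · u_1 = 0 (should be 0)
  u_3 · u_2 = 0 (should be 0)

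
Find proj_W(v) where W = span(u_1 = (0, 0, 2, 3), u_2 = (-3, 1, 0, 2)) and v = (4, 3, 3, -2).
proj_W(v) = (507/146, -169/146, 78/73, -52/73)

Set up U = [u_1 | ... | u_2] ∈ R^(4×2). The projector onto W = col(U) is P = U (U^T U)^(-1) U^T.
Compute U^T U =
  [13, 6]
  [6, 14],
and U^T v = (0, -13).
Solve U^T U · c = U^T v for the coefficients: c = (39/73, -169/146). The projection is proj_W(v) = U c.
Check: (v - proj_W(v)) · u_1 = 0  (should be 0).
Check: (v - proj_W(v)) · u_2 = 0  (should be 0).
Result: proj_W(v) = (507/146, -169/146, 78/73, -52/73).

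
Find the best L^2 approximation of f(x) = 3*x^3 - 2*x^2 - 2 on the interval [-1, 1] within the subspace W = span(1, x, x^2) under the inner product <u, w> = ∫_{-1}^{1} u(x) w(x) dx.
g(x) = -2*x^2 + 9*x/5 - 2

The best approximation g ∈ W is the orthogonal projection of f onto W. Writing g = a_0 + a_1 x + a_2 x^2, the coefficients solve the normal equations G · a = b where
  G_{ij} = <φ_i, φ_j> and b_i = <f, φ_i>, with φ_0 = 1, φ_1 = x, φ_2 = x^2.
G =
  [2, 0, 2/3]
  [0, 2/3, 0]
  [2/3, 0, 2/5],
b = (-16/3, 6/5, -32/15).
Solving gives a_0 = -2, a_1 = 9/5, a_2 = -2, so
  g(x) = -2*x^2 + 9*x/5 - 2.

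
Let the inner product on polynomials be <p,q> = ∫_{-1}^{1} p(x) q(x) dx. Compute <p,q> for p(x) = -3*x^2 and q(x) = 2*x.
<p,q> = 0

Expand the product: p(x)·q(x) = -6*x^3.
∫_{-1}^{1} of each monomial x^k gives [2/(k+1) if k even, 0 if k odd]. Integrating term-by-term (or equivalently evaluating the antiderivative F(x) = -3*x^4/2 at the endpoints):
  F(1) − F(−1) = -3/2 − (-3/2) = 0.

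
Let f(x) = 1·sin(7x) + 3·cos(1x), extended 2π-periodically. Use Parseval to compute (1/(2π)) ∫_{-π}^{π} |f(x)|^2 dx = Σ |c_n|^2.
Σ |c_n|^2 = 5

Expand |f|^2 and use orthogonality of {sin(nx), cos(mx)} on [-π, π]:
  ∫_{-π}^{π} sin(nx)^2 dx = π, ∫ cos(mx)^2 dx = π, and cross terms integrate to 0.
So ∫_{-π}^{π} f(x)^2 dx = 1^2 · π + 3^2 · π = (1 + 9)π.
Divide by 2π: (1 + 9)/2 = 5.
By Parseval, this equals Σ |c_n|^2.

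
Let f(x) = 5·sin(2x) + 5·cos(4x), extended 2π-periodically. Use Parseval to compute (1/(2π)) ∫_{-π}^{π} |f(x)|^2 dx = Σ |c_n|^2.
Σ |c_n|^2 = 25

Expand |f|^2 and use orthogonality of {sin(nx), cos(mx)} on [-π, π]:
  ∫_{-π}^{π} sin(nx)^2 dx = π, ∫ cos(mx)^2 dx = π, and cross terms integrate to 0.
So ∫_{-π}^{π} f(x)^2 dx = 5^2 · π + 5^2 · π = (25 + 25)π.
Divide by 2π: (25 + 25)/2 = 25.
By Parseval, this equals Σ |c_n|^2.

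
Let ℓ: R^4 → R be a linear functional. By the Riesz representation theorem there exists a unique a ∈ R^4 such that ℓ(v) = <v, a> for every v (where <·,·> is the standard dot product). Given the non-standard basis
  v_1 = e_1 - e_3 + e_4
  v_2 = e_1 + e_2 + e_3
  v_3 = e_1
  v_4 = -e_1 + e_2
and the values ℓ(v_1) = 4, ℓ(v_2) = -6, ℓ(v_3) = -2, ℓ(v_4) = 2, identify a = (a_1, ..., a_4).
a = (-2, 0, -4, 2)

Write a = (a_1, ..., a_4) in the standard basis. For each basis vector v_i, ℓ(v_i) = <v_i, a> is a linear equation in the a_j's. Collect the n equations into a matrix system V a = ℓ, where row i of V is v_i (expressed in the standard basis). Since V is invertible (lower-triangular with 1s on the diagonal, up to permutation), solve by back-substitution:
  V =
[[1, 0, -1, 1],
 [1, 1, 1, 0],
 [1, 0, 0, 0],
 [-1, 1, 0, 0]]
  V a = (4, -6, -2, 2)
Solving gives a = (-2, 0, -4, 2).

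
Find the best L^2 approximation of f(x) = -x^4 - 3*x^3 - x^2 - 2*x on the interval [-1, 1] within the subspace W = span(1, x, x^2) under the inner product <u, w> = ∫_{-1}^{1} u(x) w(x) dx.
g(x) = -13*x^2/7 - 19*x/5 + 3/35

The best approximation g ∈ W is the orthogonal projection of f onto W. Writing g = a_0 + a_1 x + a_2 x^2, the coefficients solve the normal equations G · a = b where
  G_{ij} = <φ_i, φ_j> and b_i = <f, φ_i>, with φ_0 = 1, φ_1 = x, φ_2 = x^2.
G =
  [2, 0, 2/3]
  [0, 2/3, 0]
  [2/3, 0, 2/5],
b = (-16/15, -38/15, -24/35).
Solving gives a_0 = 3/35, a_1 = -19/5, a_2 = -13/7, so
  g(x) = -13*x^2/7 - 19*x/5 + 3/35.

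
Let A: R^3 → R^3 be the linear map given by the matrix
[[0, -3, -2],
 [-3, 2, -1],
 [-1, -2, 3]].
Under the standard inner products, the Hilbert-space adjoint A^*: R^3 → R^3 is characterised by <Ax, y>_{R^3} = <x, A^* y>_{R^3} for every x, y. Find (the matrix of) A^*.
A^* = A^T =
[[0, -3, -1],
 [-3, 2, -2],
 [-2, -1, 3]]

For real matrices with standard dot products, the defining identity <Ax, y> = <x, A^* y> gives (Ax)^T y = x^T (A^*) y, i.e. x^T A^T y = x^T (A^*) y. Since this holds for all x, y, we must have A^* = A^T. Therefore
A^* =
[[0, -3, -1],
 [-3, 2, -2],
 [-2, -1, 3]].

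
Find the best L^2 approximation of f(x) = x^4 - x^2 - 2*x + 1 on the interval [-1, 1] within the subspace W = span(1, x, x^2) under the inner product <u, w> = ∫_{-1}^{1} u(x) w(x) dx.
g(x) = -x^2/7 - 2*x + 32/35

The best approximation g ∈ W is the orthogonal projection of f onto W. Writing g = a_0 + a_1 x + a_2 x^2, the coefficients solve the normal equations G · a = b where
  G_{ij} = <φ_i, φ_j> and b_i = <f, φ_i>, with φ_0 = 1, φ_1 = x, φ_2 = x^2.
G =
  [2, 0, 2/3]
  [0, 2/3, 0]
  [2/3, 0, 2/5],
b = (26/15, -4/3, 58/105).
Solving gives a_0 = 32/35, a_1 = -2, a_2 = -1/7, so
  g(x) = -x^2/7 - 2*x + 32/35.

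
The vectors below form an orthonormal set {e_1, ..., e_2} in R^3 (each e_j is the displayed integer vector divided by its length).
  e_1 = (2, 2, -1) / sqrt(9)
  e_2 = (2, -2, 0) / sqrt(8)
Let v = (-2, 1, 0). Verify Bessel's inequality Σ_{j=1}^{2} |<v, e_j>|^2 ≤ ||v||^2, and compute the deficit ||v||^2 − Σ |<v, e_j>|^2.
Σ |<v, e_j>|^2 = 89/18; ||v||^2 = 5; deficit = 1/18

Write each e_j = u_j / sqrt(<u_j, u_j>) where u_j is the displayed integer vector. Then <v, e_j> = <v, u_j> / sqrt(<u_j, u_j>), so |<v, e_j>|^2 = <v, u_j>^2 / <u_j, u_j>.
Coefficients: <v, e_1> = -2/sqrt(9), <v, e_2> = -6/sqrt(8).
Square and sum: Σ |<v, e_j>|^2 = 89/18.
Compute ||v||^2 = v·v = 5.
Deficit = 5 − 89/18 = 1/18 ≥ 0, confirming Bessel's inequality. (The deficit equals ||v − Σ <v,e_j> e_j||^2, the squared distance from v to span{e_j}.)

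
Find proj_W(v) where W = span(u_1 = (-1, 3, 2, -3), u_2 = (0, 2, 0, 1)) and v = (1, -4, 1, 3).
proj_W(v) = (85/106, -365/106, -85/53, 100/53)

Set up U = [u_1 | ... | u_2] ∈ R^(4×2). The projector onto W = col(U) is P = U (U^T U)^(-1) U^T.
Compute U^T U =
  [23, 3]
  [3, 5],
and U^T v = (-20, -5).
Solve U^T U · c = U^T v for the coefficients: c = (-85/106, -55/106). The projection is proj_W(v) = U c.
Check: (v - proj_W(v)) · u_1 = 0  (should be 0).
Check: (v - proj_W(v)) · u_2 = 0  (should be 0).
Result: proj_W(v) = (85/106, -365/106, -85/53, 100/53).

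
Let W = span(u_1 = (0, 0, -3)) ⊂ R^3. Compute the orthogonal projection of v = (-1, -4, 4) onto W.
proj_W(v) = (0, 0, 4)

Set up U = [u_1 | ... | u_1] ∈ R^(3×1). The projector onto W = col(U) is P = U (U^T U)^(-1) U^T.
Compute U^T U =
  [9],
and U^T v = (-12).
Solve U^T U · c = U^T v for the coefficients: c = (-4/3). The projection is proj_W(v) = U c.
Check: (v - proj_W(v)) · u_1 = 0  (should be 0).
Result: proj_W(v) = (0, 0, 4).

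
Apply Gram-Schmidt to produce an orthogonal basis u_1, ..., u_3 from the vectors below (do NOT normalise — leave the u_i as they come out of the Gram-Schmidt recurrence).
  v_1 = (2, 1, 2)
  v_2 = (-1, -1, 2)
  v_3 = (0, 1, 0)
Orthogonal basis:
  u_1 = (2, 1, 2)
  u_2 = (-11/9, -10/9, 16/9)
  u_3 = (-24/53, 36/53, 6/53)

Apply the Gram-Schmidt recurrence
  u_1 = v_1
  u_i = v_i − Σ_{j<i} ((v_i · u_j) / (u_j · u_j)) · u_j.

Step by step this gives:
  u_1 = (2, 1, 2)
  u_2 = (-11/9, -10/9, 16/9)
  u_3 = (-24/53, 36/53, 6/53)

Orthogonality check:
  u_2 · u_1 = 0 (should be 0)
  u_3 · u_1 = 0 (should be 0)
  u_3 · u_2 = 0 (should be 0)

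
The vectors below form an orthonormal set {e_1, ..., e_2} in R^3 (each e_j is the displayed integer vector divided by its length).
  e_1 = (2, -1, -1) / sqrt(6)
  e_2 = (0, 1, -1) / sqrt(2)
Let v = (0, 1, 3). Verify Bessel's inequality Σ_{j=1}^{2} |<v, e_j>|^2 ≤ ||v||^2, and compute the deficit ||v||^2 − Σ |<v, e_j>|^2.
Σ |<v, e_j>|^2 = 14/3; ||v||^2 = 10; deficit = 16/3

Write each e_j = u_j / sqrt(<u_j, u_j>) where u_j is the displayed integer vector. Then <v, e_j> = <v, u_j> / sqrt(<u_j, u_j>), so |<v, e_j>|^2 = <v, u_j>^2 / <u_j, u_j>.
Coefficients: <v, e_1> = -4/sqrt(6), <v, e_2> = -2/sqrt(2).
Square and sum: Σ |<v, e_j>|^2 = 14/3.
Compute ||v||^2 = v·v = 10.
Deficit = 10 − 14/3 = 16/3 ≥ 0, confirming Bessel's inequality. (The deficit equals ||v − Σ <v,e_j> e_j||^2, the squared distance from v to span{e_j}.)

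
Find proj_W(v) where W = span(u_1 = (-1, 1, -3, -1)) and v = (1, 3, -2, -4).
proj_W(v) = (-1, 1, -3, -1)

Set up U = [u_1 | ... | u_1] ∈ R^(4×1). The projector onto W = col(U) is P = U (U^T U)^(-1) U^T.
Compute U^T U =
  [12],
and U^T v = (12).
Solve U^T U · c = U^T v for the coefficients: c = (1). The projection is proj_W(v) = U c.
Check: (v - proj_W(v)) · u_1 = 0  (should be 0).
Result: proj_W(v) = (-1, 1, -3, -1).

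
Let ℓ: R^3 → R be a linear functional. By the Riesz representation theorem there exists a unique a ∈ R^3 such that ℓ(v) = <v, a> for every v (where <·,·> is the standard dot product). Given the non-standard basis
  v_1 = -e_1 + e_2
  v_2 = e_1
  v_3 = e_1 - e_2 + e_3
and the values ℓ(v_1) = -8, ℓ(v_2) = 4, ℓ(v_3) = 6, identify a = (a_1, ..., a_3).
a = (4, -4, -2)

Write a = (a_1, ..., a_3) in the standard basis. For each basis vector v_i, ℓ(v_i) = <v_i, a> is a linear equation in the a_j's. Collect the n equations into a matrix system V a = ℓ, where row i of V is v_i (expressed in the standard basis). Since V is invertible (lower-triangular with 1s on the diagonal, up to permutation), solve by back-substitution:
  V =
[[-1, 1, 0],
 [1, 0, 0],
 [1, -1, 1]]
  V a = (-8, 4, 6)
Solving gives a = (4, -4, -2).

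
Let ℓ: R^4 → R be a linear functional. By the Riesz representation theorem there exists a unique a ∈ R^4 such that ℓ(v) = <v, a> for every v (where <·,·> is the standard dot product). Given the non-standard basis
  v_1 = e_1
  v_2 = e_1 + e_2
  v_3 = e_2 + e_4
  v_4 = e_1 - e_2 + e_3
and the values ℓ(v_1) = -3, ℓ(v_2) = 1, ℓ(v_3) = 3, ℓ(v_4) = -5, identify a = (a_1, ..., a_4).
a = (-3, 4, 2, -1)

Write a = (a_1, ..., a_4) in the standard basis. For each basis vector v_i, ℓ(v_i) = <v_i, a> is a linear equation in the a_j's. Collect the n equations into a matrix system V a = ℓ, where row i of V is v_i (expressed in the standard basis). Since V is invertible (lower-triangular with 1s on the diagonal, up to permutation), solve by back-substitution:
  V =
[[1, 0, 0, 0],
 [1, 1, 0, 0],
 [0, 1, 0, 1],
 [1, -1, 1, 0]]
  V a = (-3, 1, 3, -5)
Solving gives a = (-3, 4, 2, -1).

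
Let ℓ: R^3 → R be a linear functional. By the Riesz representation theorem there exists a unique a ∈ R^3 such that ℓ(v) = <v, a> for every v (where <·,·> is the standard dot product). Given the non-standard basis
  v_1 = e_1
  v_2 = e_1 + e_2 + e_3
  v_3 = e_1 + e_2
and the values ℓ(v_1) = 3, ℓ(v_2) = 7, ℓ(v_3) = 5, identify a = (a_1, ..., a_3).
a = (3, 2, 2)

Write a = (a_1, ..., a_3) in the standard basis. For each basis vector v_i, ℓ(v_i) = <v_i, a> is a linear equation in the a_j's. Collect the n equations into a matrix system V a = ℓ, where row i of V is v_i (expressed in the standard basis). Since V is invertible (lower-triangular with 1s on the diagonal, up to permutation), solve by back-substitution:
  V =
[[1, 0, 0],
 [1, 1, 1],
 [1, 1, 0]]
  V a = (3, 7, 5)
Solving gives a = (3, 2, 2).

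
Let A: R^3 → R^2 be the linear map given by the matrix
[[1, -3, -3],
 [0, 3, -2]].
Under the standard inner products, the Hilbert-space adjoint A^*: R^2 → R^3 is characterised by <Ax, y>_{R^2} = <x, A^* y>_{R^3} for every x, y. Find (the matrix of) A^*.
A^* = A^T =
[[1, 0],
 [-3, 3],
 [-3, -2]]

For real matrices with standard dot products, the defining identity <Ax, y> = <x, A^* y> gives (Ax)^T y = x^T (A^*) y, i.e. x^T A^T y = x^T (A^*) y. Since this holds for all x, y, we must have A^* = A^T. Therefore
A^* =
[[1, 0],
 [-3, 3],
 [-3, -2]].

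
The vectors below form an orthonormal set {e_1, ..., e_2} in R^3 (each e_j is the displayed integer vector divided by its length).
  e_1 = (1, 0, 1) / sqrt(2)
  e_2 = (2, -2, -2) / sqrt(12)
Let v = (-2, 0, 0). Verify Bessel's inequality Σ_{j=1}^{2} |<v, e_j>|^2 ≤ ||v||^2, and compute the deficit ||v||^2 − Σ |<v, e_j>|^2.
Σ |<v, e_j>|^2 = 10/3; ||v||^2 = 4; deficit = 2/3

Write each e_j = u_j / sqrt(<u_j, u_j>) where u_j is the displayed integer vector. Then <v, e_j> = <v, u_j> / sqrt(<u_j, u_j>), so |<v, e_j>|^2 = <v, u_j>^2 / <u_j, u_j>.
Coefficients: <v, e_1> = -2/sqrt(2), <v, e_2> = -4/sqrt(12).
Square and sum: Σ |<v, e_j>|^2 = 10/3.
Compute ||v||^2 = v·v = 4.
Deficit = 4 − 10/3 = 2/3 ≥ 0, confirming Bessel's inequality. (The deficit equals ||v − Σ <v,e_j> e_j||^2, the squared distance from v to span{e_j}.)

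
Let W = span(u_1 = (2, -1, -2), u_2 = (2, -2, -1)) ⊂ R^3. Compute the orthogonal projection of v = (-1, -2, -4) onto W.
proj_W(v) = (28/17, -4/17, -38/17)

Set up U = [u_1 | ... | u_2] ∈ R^(3×2). The projector onto W = col(U) is P = U (U^T U)^(-1) U^T.
Compute U^T U =
  [9, 8]
  [8, 9],
and U^T v = (8, 6).
Solve U^T U · c = U^T v for the coefficients: c = (24/17, -10/17). The projection is proj_W(v) = U c.
Check: (v - proj_W(v)) · u_1 = 0  (should be 0).
Check: (v - proj_W(v)) · u_2 = 0  (should be 0).
Result: proj_W(v) = (28/17, -4/17, -38/17).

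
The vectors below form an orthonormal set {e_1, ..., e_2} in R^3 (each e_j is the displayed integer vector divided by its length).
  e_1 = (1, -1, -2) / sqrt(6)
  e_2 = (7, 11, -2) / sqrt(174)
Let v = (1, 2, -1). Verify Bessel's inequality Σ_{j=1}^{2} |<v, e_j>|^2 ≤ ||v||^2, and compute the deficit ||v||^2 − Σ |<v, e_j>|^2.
Σ |<v, e_j>|^2 = 165/29; ||v||^2 = 6; deficit = 9/29

Write each e_j = u_j / sqrt(<u_j, u_j>) where u_j is the displayed integer vector. Then <v, e_j> = <v, u_j> / sqrt(<u_j, u_j>), so |<v, e_j>|^2 = <v, u_j>^2 / <u_j, u_j>.
Coefficients: <v, e_1> = 1/sqrt(6), <v, e_2> = 31/sqrt(174).
Square and sum: Σ |<v, e_j>|^2 = 165/29.
Compute ||v||^2 = v·v = 6.
Deficit = 6 − 165/29 = 9/29 ≥ 0, confirming Bessel's inequality. (The deficit equals ||v − Σ <v,e_j> e_j||^2, the squared distance from v to span{e_j}.)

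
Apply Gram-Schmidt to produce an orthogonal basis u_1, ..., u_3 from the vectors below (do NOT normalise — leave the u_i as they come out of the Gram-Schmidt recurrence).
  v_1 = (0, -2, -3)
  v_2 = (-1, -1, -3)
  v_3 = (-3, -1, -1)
Orthogonal basis:
  u_1 = (0, -2, -3)
  u_2 = (-1, 9/13, -6/13)
  u_3 = (-15/11, -15/11, 10/11)

Apply the Gram-Schmidt recurrence
  u_1 = v_1
  u_i = v_i − Σ_{j<i} ((v_i · u_j) / (u_j · u_j)) · u_j.

Step by step this gives:
  u_1 = (0, -2, -3)
  u_2 = (-1, 9/13, -6/13)
  u_3 = (-15/11, -15/11, 10/11)

Orthogonality check:
  u_2 · u_1 = 0 (should be 0)
  u_3 · u_1 = 0 (should be 0)
  u_3 · u_2 = 0 (should be 0)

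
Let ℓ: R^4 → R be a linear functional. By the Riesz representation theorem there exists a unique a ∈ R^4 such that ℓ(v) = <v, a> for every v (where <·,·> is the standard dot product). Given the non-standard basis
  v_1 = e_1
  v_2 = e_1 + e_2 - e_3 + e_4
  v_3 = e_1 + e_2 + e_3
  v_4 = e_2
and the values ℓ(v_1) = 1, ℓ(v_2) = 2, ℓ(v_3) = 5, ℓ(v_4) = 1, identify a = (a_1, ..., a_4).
a = (1, 1, 3, 3)

Write a = (a_1, ..., a_4) in the standard basis. For each basis vector v_i, ℓ(v_i) = <v_i, a> is a linear equation in the a_j's. Collect the n equations into a matrix system V a = ℓ, where row i of V is v_i (expressed in the standard basis). Since V is invertible (lower-triangular with 1s on the diagonal, up to permutation), solve by back-substitution:
  V =
[[1, 0, 0, 0],
 [1, 1, -1, 1],
 [1, 1, 1, 0],
 [0, 1, 0, 0]]
  V a = (1, 2, 5, 1)
Solving gives a = (1, 1, 3, 3).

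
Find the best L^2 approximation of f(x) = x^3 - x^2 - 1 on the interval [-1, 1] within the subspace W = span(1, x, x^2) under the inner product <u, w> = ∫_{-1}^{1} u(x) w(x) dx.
g(x) = -x^2 + 3*x/5 - 1

The best approximation g ∈ W is the orthogonal projection of f onto W. Writing g = a_0 + a_1 x + a_2 x^2, the coefficients solve the normal equations G · a = b where
  G_{ij} = <φ_i, φ_j> and b_i = <f, φ_i>, with φ_0 = 1, φ_1 = x, φ_2 = x^2.
G =
  [2, 0, 2/3]
  [0, 2/3, 0]
  [2/3, 0, 2/5],
b = (-8/3, 2/5, -16/15).
Solving gives a_0 = -1, a_1 = 3/5, a_2 = -1, so
  g(x) = -x^2 + 3*x/5 - 1.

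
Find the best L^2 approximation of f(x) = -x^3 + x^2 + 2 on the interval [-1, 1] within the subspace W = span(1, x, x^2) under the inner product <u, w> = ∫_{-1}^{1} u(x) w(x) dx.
g(x) = x^2 - 3*x/5 + 2

The best approximation g ∈ W is the orthogonal projection of f onto W. Writing g = a_0 + a_1 x + a_2 x^2, the coefficients solve the normal equations G · a = b where
  G_{ij} = <φ_i, φ_j> and b_i = <f, φ_i>, with φ_0 = 1, φ_1 = x, φ_2 = x^2.
G =
  [2, 0, 2/3]
  [0, 2/3, 0]
  [2/3, 0, 2/5],
b = (14/3, -2/5, 26/15).
Solving gives a_0 = 2, a_1 = -3/5, a_2 = 1, so
  g(x) = x^2 - 3*x/5 + 2.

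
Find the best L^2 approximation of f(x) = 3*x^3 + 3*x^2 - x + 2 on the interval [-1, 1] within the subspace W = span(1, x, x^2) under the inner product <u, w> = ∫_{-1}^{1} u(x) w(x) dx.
g(x) = 3*x^2 + 4*x/5 + 2

The best approximation g ∈ W is the orthogonal projection of f onto W. Writing g = a_0 + a_1 x + a_2 x^2, the coefficients solve the normal equations G · a = b where
  G_{ij} = <φ_i, φ_j> and b_i = <f, φ_i>, with φ_0 = 1, φ_1 = x, φ_2 = x^2.
G =
  [2, 0, 2/3]
  [0, 2/3, 0]
  [2/3, 0, 2/5],
b = (6, 8/15, 38/15).
Solving gives a_0 = 2, a_1 = 4/5, a_2 = 3, so
  g(x) = 3*x^2 + 4*x/5 + 2.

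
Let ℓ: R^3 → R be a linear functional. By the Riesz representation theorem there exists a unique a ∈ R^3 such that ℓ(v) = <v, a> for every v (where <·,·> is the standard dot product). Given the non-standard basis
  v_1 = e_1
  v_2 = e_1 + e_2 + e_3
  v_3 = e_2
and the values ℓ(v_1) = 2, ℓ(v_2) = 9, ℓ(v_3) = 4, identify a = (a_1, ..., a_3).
a = (2, 4, 3)

Write a = (a_1, ..., a_3) in the standard basis. For each basis vector v_i, ℓ(v_i) = <v_i, a> is a linear equation in the a_j's. Collect the n equations into a matrix system V a = ℓ, where row i of V is v_i (expressed in the standard basis). Since V is invertible (lower-triangular with 1s on the diagonal, up to permutation), solve by back-substitution:
  V =
[[1, 0, 0],
 [1, 1, 1],
 [0, 1, 0]]
  V a = (2, 9, 4)
Solving gives a = (2, 4, 3).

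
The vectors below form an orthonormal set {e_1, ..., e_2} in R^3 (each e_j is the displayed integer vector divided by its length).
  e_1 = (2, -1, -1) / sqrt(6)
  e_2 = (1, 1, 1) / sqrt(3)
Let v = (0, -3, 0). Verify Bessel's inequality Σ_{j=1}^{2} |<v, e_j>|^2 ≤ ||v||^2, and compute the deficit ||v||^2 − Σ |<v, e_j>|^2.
Σ |<v, e_j>|^2 = 9/2; ||v||^2 = 9; deficit = 9/2

Write each e_j = u_j / sqrt(<u_j, u_j>) where u_j is the displayed integer vector. Then <v, e_j> = <v, u_j> / sqrt(<u_j, u_j>), so |<v, e_j>|^2 = <v, u_j>^2 / <u_j, u_j>.
Coefficients: <v, e_1> = 3/sqrt(6), <v, e_2> = -3/sqrt(3).
Square and sum: Σ |<v, e_j>|^2 = 9/2.
Compute ||v||^2 = v·v = 9.
Deficit = 9 − 9/2 = 9/2 ≥ 0, confirming Bessel's inequality. (The deficit equals ||v − Σ <v,e_j> e_j||^2, the squared distance from v to span{e_j}.)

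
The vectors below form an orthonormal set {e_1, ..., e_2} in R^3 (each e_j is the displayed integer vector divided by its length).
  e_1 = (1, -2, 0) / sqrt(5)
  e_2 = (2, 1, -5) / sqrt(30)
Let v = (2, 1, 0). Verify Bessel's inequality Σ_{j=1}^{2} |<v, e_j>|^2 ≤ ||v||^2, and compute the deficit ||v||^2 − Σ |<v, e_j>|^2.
Σ |<v, e_j>|^2 = 5/6; ||v||^2 = 5; deficit = 25/6

Write each e_j = u_j / sqrt(<u_j, u_j>) where u_j is the displayed integer vector. Then <v, e_j> = <v, u_j> / sqrt(<u_j, u_j>), so |<v, e_j>|^2 = <v, u_j>^2 / <u_j, u_j>.
Coefficients: <v, e_1> = 0/sqrt(5), <v, e_2> = 5/sqrt(30).
Square and sum: Σ |<v, e_j>|^2 = 5/6.
Compute ||v||^2 = v·v = 5.
Deficit = 5 − 5/6 = 25/6 ≥ 0, confirming Bessel's inequality. (The deficit equals ||v − Σ <v,e_j> e_j||^2, the squared distance from v to span{e_j}.)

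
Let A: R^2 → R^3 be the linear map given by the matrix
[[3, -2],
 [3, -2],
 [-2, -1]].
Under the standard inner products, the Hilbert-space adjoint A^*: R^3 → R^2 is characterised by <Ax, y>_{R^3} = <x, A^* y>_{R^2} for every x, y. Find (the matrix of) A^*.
A^* = A^T =
[[3, 3, -2],
 [-2, -2, -1]]

For real matrices with standard dot products, the defining identity <Ax, y> = <x, A^* y> gives (Ax)^T y = x^T (A^*) y, i.e. x^T A^T y = x^T (A^*) y. Since this holds for all x, y, we must have A^* = A^T. Therefore
A^* =
[[3, 3, -2],
 [-2, -2, -1]].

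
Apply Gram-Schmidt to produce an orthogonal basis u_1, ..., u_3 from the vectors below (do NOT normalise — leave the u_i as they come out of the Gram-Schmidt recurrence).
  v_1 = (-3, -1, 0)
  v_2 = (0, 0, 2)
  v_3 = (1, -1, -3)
Orthogonal basis:
  u_1 = (-3, -1, 0)
  u_2 = (0, 0, 2)
  u_3 = (2/5, -6/5, 0)

Apply the Gram-Schmidt recurrence
  u_1 = v_1
  u_i = v_i − Σ_{j<i} ((v_i · u_j) / (u_j · u_j)) · u_j.

Step by step this gives:
  u_1 = (-3, -1, 0)
  u_2 = (0, 0, 2)
  u_3 = (2/5, -6/5, 0)

Orthogonality check:
  u_2 · u_1 = 0 (should be 0)
  u_3 · u_1 = 0 (should be 0)
  u_3 · u_2 = 0 (should be 0)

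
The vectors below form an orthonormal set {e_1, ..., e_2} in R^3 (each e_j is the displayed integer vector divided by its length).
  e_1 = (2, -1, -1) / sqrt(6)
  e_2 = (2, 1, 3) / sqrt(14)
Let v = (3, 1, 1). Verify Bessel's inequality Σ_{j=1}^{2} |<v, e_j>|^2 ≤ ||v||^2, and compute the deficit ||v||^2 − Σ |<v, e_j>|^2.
Σ |<v, e_j>|^2 = 206/21; ||v||^2 = 11; deficit = 25/21

Write each e_j = u_j / sqrt(<u_j, u_j>) where u_j is the displayed integer vector. Then <v, e_j> = <v, u_j> / sqrt(<u_j, u_j>), so |<v, e_j>|^2 = <v, u_j>^2 / <u_j, u_j>.
Coefficients: <v, e_1> = 4/sqrt(6), <v, e_2> = 10/sqrt(14).
Square and sum: Σ |<v, e_j>|^2 = 206/21.
Compute ||v||^2 = v·v = 11.
Deficit = 11 − 206/21 = 25/21 ≥ 0, confirming Bessel's inequality. (The deficit equals ||v − Σ <v,e_j> e_j||^2, the squared distance from v to span{e_j}.)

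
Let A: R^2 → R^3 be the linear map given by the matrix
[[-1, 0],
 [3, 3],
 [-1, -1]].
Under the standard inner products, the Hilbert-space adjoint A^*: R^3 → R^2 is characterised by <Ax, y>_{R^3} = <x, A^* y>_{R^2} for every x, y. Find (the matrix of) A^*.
A^* = A^T =
[[-1, 3, -1],
 [0, 3, -1]]

For real matrices with standard dot products, the defining identity <Ax, y> = <x, A^* y> gives (Ax)^T y = x^T (A^*) y, i.e. x^T A^T y = x^T (A^*) y. Since this holds for all x, y, we must have A^* = A^T. Therefore
A^* =
[[-1, 3, -1],
 [0, 3, -1]].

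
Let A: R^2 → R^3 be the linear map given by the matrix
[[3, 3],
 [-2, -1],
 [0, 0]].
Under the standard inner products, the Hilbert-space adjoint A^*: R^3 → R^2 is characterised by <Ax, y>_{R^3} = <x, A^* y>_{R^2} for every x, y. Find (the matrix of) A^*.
A^* = A^T =
[[3, -2, 0],
 [3, -1, 0]]

For real matrices with standard dot products, the defining identity <Ax, y> = <x, A^* y> gives (Ax)^T y = x^T (A^*) y, i.e. x^T A^T y = x^T (A^*) y. Since this holds for all x, y, we must have A^* = A^T. Therefore
A^* =
[[3, -2, 0],
 [3, -1, 0]].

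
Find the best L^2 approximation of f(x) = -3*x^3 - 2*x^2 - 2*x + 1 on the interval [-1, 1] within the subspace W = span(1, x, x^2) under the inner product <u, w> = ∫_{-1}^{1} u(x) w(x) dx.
g(x) = -2*x^2 - 19*x/5 + 1

The best approximation g ∈ W is the orthogonal projection of f onto W. Writing g = a_0 + a_1 x + a_2 x^2, the coefficients solve the normal equations G · a = b where
  G_{ij} = <φ_i, φ_j> and b_i = <f, φ_i>, with φ_0 = 1, φ_1 = x, φ_2 = x^2.
G =
  [2, 0, 2/3]
  [0, 2/3, 0]
  [2/3, 0, 2/5],
b = (2/3, -38/15, -2/15).
Solving gives a_0 = 1, a_1 = -19/5, a_2 = -2, so
  g(x) = -2*x^2 - 19*x/5 + 1.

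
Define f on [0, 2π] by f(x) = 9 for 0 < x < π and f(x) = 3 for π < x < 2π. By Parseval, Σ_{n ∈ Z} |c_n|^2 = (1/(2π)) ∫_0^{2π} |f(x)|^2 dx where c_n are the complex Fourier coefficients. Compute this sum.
Σ |c_n|^2 = 45

Parseval equates the L^2 energy of f (normalised by 1/(2π)) with the ℓ^2 sum of its Fourier coefficients: (1/(2π)) ∫_0^{2π} |f|^2 = Σ |c_n|^2.
Compute the left side: (1/(2π)) [∫_0^π 9^2 dx + ∫_π^{2π} 3^2 dx] = (1/(2π)) · (81π + 9π) = (81 + 9)/2 = 45.
So Σ_{n ∈ Z} |c_n|^2 = 45.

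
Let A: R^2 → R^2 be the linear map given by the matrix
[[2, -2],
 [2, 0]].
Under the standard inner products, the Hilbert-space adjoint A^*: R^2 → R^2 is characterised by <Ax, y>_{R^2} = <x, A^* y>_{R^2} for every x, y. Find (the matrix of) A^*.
A^* = A^T =
[[2, 2],
 [-2, 0]]

For real matrices with standard dot products, the defining identity <Ax, y> = <x, A^* y> gives (Ax)^T y = x^T (A^*) y, i.e. x^T A^T y = x^T (A^*) y. Since this holds for all x, y, we must have A^* = A^T. Therefore
A^* =
[[2, 2],
 [-2, 0]].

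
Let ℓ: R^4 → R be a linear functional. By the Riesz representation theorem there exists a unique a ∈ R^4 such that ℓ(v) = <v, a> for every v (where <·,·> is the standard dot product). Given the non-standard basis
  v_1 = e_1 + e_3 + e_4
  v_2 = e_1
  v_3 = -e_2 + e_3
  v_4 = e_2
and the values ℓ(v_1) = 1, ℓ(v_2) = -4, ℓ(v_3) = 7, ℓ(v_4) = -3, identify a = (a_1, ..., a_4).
a = (-4, -3, 4, 1)

Write a = (a_1, ..., a_4) in the standard basis. For each basis vector v_i, ℓ(v_i) = <v_i, a> is a linear equation in the a_j's. Collect the n equations into a matrix system V a = ℓ, where row i of V is v_i (expressed in the standard basis). Since V is invertible (lower-triangular with 1s on the diagonal, up to permutation), solve by back-substitution:
  V =
[[1, 0, 1, 1],
 [1, 0, 0, 0],
 [0, -1, 1, 0],
 [0, 1, 0, 0]]
  V a = (1, -4, 7, -3)
Solving gives a = (-4, -3, 4, 1).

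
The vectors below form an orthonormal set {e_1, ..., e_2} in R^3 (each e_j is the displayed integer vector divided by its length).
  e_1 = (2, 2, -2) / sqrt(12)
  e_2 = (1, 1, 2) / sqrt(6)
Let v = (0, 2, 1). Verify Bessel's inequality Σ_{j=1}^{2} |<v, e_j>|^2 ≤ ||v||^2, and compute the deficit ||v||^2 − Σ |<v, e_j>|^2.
Σ |<v, e_j>|^2 = 3; ||v||^2 = 5; deficit = 2

Write each e_j = u_j / sqrt(<u_j, u_j>) where u_j is the displayed integer vector. Then <v, e_j> = <v, u_j> / sqrt(<u_j, u_j>), so |<v, e_j>|^2 = <v, u_j>^2 / <u_j, u_j>.
Coefficients: <v, e_1> = 2/sqrt(12), <v, e_2> = 4/sqrt(6).
Square and sum: Σ |<v, e_j>|^2 = 3.
Compute ||v||^2 = v·v = 5.
Deficit = 5 − 3 = 2 ≥ 0, confirming Bessel's inequality. (The deficit equals ||v − Σ <v,e_j> e_j||^2, the squared distance from v to span{e_j}.)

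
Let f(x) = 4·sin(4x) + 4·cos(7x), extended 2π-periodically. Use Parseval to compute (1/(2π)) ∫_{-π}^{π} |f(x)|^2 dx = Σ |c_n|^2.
Σ |c_n|^2 = 16

Expand |f|^2 and use orthogonality of {sin(nx), cos(mx)} on [-π, π]:
  ∫_{-π}^{π} sin(nx)^2 dx = π, ∫ cos(mx)^2 dx = π, and cross terms integrate to 0.
So ∫_{-π}^{π} f(x)^2 dx = 4^2 · π + 4^2 · π = (16 + 16)π.
Divide by 2π: (16 + 16)/2 = 16.
By Parseval, this equals Σ |c_n|^2.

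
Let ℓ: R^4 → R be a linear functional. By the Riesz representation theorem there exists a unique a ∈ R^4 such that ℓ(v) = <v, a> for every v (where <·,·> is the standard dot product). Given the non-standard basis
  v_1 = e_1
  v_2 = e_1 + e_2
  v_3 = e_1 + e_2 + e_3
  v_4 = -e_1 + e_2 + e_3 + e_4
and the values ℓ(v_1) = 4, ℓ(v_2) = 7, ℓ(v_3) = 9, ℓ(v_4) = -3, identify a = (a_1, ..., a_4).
a = (4, 3, 2, -4)

Write a = (a_1, ..., a_4) in the standard basis. For each basis vector v_i, ℓ(v_i) = <v_i, a> is a linear equation in the a_j's. Collect the n equations into a matrix system V a = ℓ, where row i of V is v_i (expressed in the standard basis). Since V is invertible (lower-triangular with 1s on the diagonal, up to permutation), solve by back-substitution:
  V =
[[1, 0, 0, 0],
 [1, 1, 0, 0],
 [1, 1, 1, 0],
 [-1, 1, 1, 1]]
  V a = (4, 7, 9, -3)
Solving gives a = (4, 3, 2, -4).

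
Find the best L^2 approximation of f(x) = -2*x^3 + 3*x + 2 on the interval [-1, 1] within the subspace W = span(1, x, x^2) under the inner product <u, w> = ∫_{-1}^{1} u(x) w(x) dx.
g(x) = 9*x/5 + 2

The best approximation g ∈ W is the orthogonal projection of f onto W. Writing g = a_0 + a_1 x + a_2 x^2, the coefficients solve the normal equations G · a = b where
  G_{ij} = <φ_i, φ_j> and b_i = <f, φ_i>, with φ_0 = 1, φ_1 = x, φ_2 = x^2.
G =
  [2, 0, 2/3]
  [0, 2/3, 0]
  [2/3, 0, 2/5],
b = (4, 6/5, 4/3).
Solving gives a_0 = 2, a_1 = 9/5, a_2 = 0, so
  g(x) = 9*x/5 + 2.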